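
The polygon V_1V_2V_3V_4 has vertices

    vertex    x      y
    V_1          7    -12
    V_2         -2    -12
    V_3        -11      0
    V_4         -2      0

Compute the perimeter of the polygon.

|V_1V_2| = √((-9)² + (0)²) = √81 = 9
|V_2V_3| = √((-9)² + (12)²) = √225 = 15
|V_3V_4| = √((9)² + (0)²) = √81 = 9
|V_4V_1| = √((9)² + (-12)²) = √225 = 15
Perimeter = 9 + 15 + 9 + 15 = 48.

48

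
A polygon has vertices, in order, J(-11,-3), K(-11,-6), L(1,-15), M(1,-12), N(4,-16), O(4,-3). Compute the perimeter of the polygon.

|JK| = √((0)² + (-3)²) = √9 = 3
|KL| = √((12)² + (-9)²) = √225 = 15
|LM| = √((0)² + (3)²) = √9 = 3
|MN| = √((3)² + (-4)²) = √25 = 5
|NO| = √((0)² + (13)²) = √169 = 13
|OJ| = √((-15)² + (0)²) = √225 = 15
Perimeter = 3 + 15 + 3 + 5 + 13 + 15 = 54.

54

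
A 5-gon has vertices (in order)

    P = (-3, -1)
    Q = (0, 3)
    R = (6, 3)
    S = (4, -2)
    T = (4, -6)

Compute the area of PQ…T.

44.5

Apply the shoelace (surveyor's) formula: 2A = Σ (x_i·y_{i+1} − x_{i+1}·y_i), indices taken mod 5.
Σ = (-9) + (-18) + (-24) + (-16) + (-22) = -89
Area = |Σ|/2 = 44.5.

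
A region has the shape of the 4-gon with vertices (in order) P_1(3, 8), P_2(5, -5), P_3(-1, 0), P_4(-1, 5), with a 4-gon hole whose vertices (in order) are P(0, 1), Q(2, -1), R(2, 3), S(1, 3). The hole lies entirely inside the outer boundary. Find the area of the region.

Outer boundary:
Apply Gauss's area formula: 2A = Σ (x_i·y_{i+1} − x_{i+1}·y_i), indices taken mod 4.
Cross-terms: -55, -5, -5, -23  ⇒  Σ = -88
Area = |Σ|/2 = 44.
Hole:
Cross-terms: -2, 8, 3, 1  ⇒  Σ = 10
Area = |Σ|/2 = 5.
Net area = 44 − 5 = 39.

39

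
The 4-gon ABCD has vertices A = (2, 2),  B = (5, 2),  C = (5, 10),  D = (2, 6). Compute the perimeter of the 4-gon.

20

|AB| = √((3)² + (0)²) = √9 = 3
|BC| = √((0)² + (8)²) = √64 = 8
|CD| = √((-3)² + (-4)²) = √25 = 5
|DA| = √((0)² + (-4)²) = √16 = 4
Perimeter = 3 + 8 + 5 + 4 = 20.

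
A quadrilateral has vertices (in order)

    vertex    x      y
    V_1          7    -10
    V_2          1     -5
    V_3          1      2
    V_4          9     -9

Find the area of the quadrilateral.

Apply Gauss's area formula: 2A = Σ (x_i·y_{i+1} − x_{i+1}·y_i), indices taken mod 4.
V_1→V_2: (7)(-5) − (1)(-10) = -25
V_2→V_3: (1)(2) − (1)(-5) = 7
V_3→V_4: (1)(-9) − (9)(2) = -27
V_4→V_1: (9)(-10) − (7)(-9) = -27
Σ = -72
Area = |Σ|/2 = 36.

36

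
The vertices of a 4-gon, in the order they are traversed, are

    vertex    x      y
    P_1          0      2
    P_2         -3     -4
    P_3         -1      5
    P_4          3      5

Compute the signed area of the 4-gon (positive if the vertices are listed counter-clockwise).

Apply Gauss's area formula: 2A = Σ (x_i·y_{i+1} − x_{i+1}·y_i), indices taken mod 4.
P_1→P_2: (0)(-4) − (-3)(2) = 6
P_2→P_3: (-3)(5) − (-1)(-4) = -19
P_3→P_4: (-1)(5) − (3)(5) = -20
P_4→P_1: (3)(2) − (0)(5) = 6
Σ = -27
Signed area = Σ/2 = -13.5 (negative ⇒ clockwise traversal).

-13.5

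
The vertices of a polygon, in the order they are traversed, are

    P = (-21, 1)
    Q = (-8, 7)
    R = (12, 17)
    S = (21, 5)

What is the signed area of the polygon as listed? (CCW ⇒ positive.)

Apply the shoelace (surveyor's) formula: 2A = Σ (x_i·y_{i+1} − x_{i+1}·y_i), indices taken mod 4.
Cross-terms: -139, -220, -297, 126  ⇒  Σ = -530
Signed area = Σ/2 = -265 (negative ⇒ clockwise traversal).

-265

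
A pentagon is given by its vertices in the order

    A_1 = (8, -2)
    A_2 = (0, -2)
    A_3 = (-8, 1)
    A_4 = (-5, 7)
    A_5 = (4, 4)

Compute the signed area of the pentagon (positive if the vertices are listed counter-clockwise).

-85.5

Apply the shoelace formula: 2A = Σ (x_i·y_{i+1} − x_{i+1}·y_i), indices taken mod 5.
Cross-terms: -16, -16, -51, -48, -40  ⇒  Σ = -171
Signed area = Σ/2 = -85.5 (negative ⇒ clockwise traversal).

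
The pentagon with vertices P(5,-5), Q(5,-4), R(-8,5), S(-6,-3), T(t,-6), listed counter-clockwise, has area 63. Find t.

-4

The doubled signed area Σ (x_i y_{i+1} − x_{i+1} y_i) is linear in t.
With t=0 it equals 118; the coefficient of t is -2 (from the two edges through T).
So -2·t + 118 = 2·63 = 126 ⇒ t = -4.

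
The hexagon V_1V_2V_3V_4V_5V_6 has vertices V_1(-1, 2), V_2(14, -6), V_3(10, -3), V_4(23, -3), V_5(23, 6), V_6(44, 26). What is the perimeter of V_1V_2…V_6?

124

|V_1V_2| = √((15)² + (-8)²) = √289 = 17
|V_2V_3| = √((-4)² + (3)²) = √25 = 5
|V_3V_4| = √((13)² + (0)²) = √169 = 13
|V_4V_5| = √((0)² + (9)²) = √81 = 9
|V_5V_6| = √((21)² + (20)²) = √841 = 29
|V_6V_1| = √((-45)² + (-24)²) = √2601 = 51
Perimeter = 17 + 5 + 13 + 9 + 29 + 51 = 124.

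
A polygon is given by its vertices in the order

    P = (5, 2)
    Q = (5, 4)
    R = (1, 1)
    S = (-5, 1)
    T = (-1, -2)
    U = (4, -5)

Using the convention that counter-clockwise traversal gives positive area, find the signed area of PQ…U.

Apply the shoelace formula: 2A = Σ (x_i·y_{i+1} − x_{i+1}·y_i), indices taken mod 6.
Cross-terms: 10, 1, 6, 11, 13, 33  ⇒  Σ = 74
Signed area = Σ/2 = 37 (positive ⇒ counter-clockwise traversal).

37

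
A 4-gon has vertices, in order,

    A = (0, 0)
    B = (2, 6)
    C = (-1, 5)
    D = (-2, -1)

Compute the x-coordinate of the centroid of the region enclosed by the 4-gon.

-17/81

Apply the shoelace (surveyor's) formula. First the cross-terms c_i = x_i·y_{i+1} − x_{i+1}·y_i:
  0, 16, 11, 0  ⇒  2A = 27, A = 13.5.
Then Σ (x_i + x_{i+1})·c_i = -17, so x̄ = -17 / (6·13.5) = -17/81.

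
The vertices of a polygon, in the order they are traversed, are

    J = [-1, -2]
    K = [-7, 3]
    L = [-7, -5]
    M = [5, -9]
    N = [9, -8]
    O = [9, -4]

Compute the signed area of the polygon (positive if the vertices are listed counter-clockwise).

91

Apply Gauss's area formula: 2A = Σ (x_i·y_{i+1} − x_{i+1}·y_i), indices taken mod 6.
Σ = (-17) + (56) + (88) + (41) + (36) + (-22) = 182
Signed area = Σ/2 = 91 (positive ⇒ counter-clockwise traversal).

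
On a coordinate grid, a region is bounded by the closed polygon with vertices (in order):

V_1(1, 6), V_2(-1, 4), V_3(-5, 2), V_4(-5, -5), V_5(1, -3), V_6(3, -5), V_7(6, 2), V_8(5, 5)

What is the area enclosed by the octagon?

Cross-terms: 10, 18, 35, 20, 4, 36, 20, 25  ⇒  Σ = 168
Area = |Σ|/2 = 84.

84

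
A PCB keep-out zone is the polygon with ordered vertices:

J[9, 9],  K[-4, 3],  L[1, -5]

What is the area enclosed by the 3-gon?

J→K: (9)(3) − (-4)(9) = 63
K→L: (-4)(-5) − (1)(3) = 17
L→J: (1)(9) − (9)(-5) = 54
Σ = 134
Area = |Σ|/2 = 67.

67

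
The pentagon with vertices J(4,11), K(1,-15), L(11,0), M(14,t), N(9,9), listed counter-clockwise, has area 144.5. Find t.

3

Write out the shoelace sum; only the two edges meeting at M involve t:
2·Area = [(11·t − 14·0) + (14·9 − 9·t)] + 157
       = 2·t + 283 = 289
⇒ t = 3.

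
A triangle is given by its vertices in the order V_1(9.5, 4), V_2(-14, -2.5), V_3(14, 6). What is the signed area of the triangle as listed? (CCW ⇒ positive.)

-8.875

Apply the shoelace (surveyor's) formula: 2A = Σ (x_i·y_{i+1} − x_{i+1}·y_i), indices taken mod 3.
V_1→V_2: (9.5)(-2.5) − (-14)(4) = 32.25
V_2→V_3: (-14)(6) − (14)(-2.5) = -49
V_3→V_1: (14)(4) − (9.5)(6) = -1
Σ = -17.75
Signed area = Σ/2 = -8.875 (negative ⇒ clockwise traversal).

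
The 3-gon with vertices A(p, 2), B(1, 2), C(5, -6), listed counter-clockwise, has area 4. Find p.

The doubled signed area Σ (x_i y_{i+1} − x_{i+1} y_i) is linear in p.
With p=0 it equals -8; the coefficient of p is 8 (from the two edges through A).
So 8·p + -8 = 2·4 = 8 ⇒ p = 2.

2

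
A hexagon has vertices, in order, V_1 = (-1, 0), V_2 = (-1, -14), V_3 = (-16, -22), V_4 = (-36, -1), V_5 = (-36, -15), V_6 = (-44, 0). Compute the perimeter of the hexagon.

|V_1V_2| = √((0)² + (-14)²) = √196 = 14
|V_2V_3| = √((-15)² + (-8)²) = √289 = 17
|V_3V_4| = √((-20)² + (21)²) = √841 = 29
|V_4V_5| = √((0)² + (-14)²) = √196 = 14
|V_5V_6| = √((-8)² + (15)²) = √289 = 17
|V_6V_1| = √((43)² + (0)²) = √1849 = 43
Perimeter = 14 + 17 + 29 + 14 + 17 + 43 = 134.

134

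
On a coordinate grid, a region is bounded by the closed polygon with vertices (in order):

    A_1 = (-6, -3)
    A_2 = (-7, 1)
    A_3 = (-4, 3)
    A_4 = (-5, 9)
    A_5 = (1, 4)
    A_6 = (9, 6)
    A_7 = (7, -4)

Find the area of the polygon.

123.5

Apply Gauss's area formula: 2A = Σ (x_i·y_{i+1} − x_{i+1}·y_i), indices taken mod 7.
A_1→A_2: (-6)(1) − (-7)(-3) = -27
A_2→A_3: (-7)(3) − (-4)(1) = -17
A_3→A_4: (-4)(9) − (-5)(3) = -21
A_4→A_5: (-5)(4) − (1)(9) = -29
A_5→A_6: (1)(6) − (9)(4) = -30
A_6→A_7: (9)(-4) − (7)(6) = -78
A_7→A_1: (7)(-3) − (-6)(-4) = -45
Σ = -247
Area = |Σ|/2 = 123.5.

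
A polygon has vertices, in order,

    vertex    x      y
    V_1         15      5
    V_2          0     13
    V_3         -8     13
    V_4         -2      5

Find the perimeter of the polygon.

52

|V_1V_2| = √((-15)² + (8)²) = √289 = 17
|V_2V_3| = √((-8)² + (0)²) = √64 = 8
|V_3V_4| = √((6)² + (-8)²) = √100 = 10
|V_4V_1| = √((17)² + (0)²) = √289 = 17
Perimeter = 17 + 8 + 10 + 17 = 52.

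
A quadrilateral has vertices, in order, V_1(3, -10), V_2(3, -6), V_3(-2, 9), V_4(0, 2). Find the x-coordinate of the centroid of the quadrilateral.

Apply Gauss's area formula. First the cross-terms c_i = x_i·y_{i+1} − x_{i+1}·y_i:
  12, 15, -4, -6  ⇒  2A = 17, A = 8.5.
Then Σ (x_i + x_{i+1})·c_i = 77, so x̄ = 77 / (6·8.5) = 77/51.

77/51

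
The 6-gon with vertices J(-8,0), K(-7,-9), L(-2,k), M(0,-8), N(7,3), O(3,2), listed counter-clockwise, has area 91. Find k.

The doubled signed area Σ (x_i y_{i+1} − x_{i+1} y_i) is linear in k.
With k=0 it equals 147; the coefficient of k is -7 (from the two edges through L).
So -7·k + 147 = 2·91 = 182 ⇒ k = -5.

-5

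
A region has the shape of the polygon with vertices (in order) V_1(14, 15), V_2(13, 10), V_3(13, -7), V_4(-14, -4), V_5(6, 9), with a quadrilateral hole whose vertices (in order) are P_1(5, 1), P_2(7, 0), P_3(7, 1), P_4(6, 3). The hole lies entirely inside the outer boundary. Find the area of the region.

279

Outer boundary:
Apply Gauss's area formula: 2A = Σ (x_i·y_{i+1} − x_{i+1}·y_i), indices taken mod 5.
Σ = (-55) + (-221) + (-150) + (-102) + (-36) = -564
Area = |Σ|/2 = 282.
Hole:
Apply the shoelace (surveyor's) formula: 2A = Σ (x_i·y_{i+1} − x_{i+1}·y_i), indices taken mod 4.
Cross-terms: -7, 7, 15, -9  ⇒  Σ = 6
Area = |Σ|/2 = 3.
Net area = 282 − 3 = 279.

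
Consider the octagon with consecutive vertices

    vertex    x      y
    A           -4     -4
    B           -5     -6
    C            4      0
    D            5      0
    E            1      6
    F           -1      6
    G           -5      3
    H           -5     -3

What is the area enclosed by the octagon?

67.5

Apply the shoelace (surveyor's) formula: 2A = Σ (x_i·y_{i+1} − x_{i+1}·y_i), indices taken mod 8.
Σ = (4) + (24) + (0) + (30) + (12) + (27) + (30) + (8) = 135
Area = |Σ|/2 = 67.5.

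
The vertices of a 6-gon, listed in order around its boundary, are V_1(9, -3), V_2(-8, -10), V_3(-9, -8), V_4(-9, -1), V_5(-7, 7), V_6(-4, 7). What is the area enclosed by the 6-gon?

Apply the shoelace formula: 2A = Σ (x_i·y_{i+1} − x_{i+1}·y_i), indices taken mod 6.
V_1→V_2: (9)(-10) − (-8)(-3) = -114
V_2→V_3: (-8)(-8) − (-9)(-10) = -26
V_3→V_4: (-9)(-1) − (-9)(-8) = -63
V_4→V_5: (-9)(7) − (-7)(-1) = -70
V_5→V_6: (-7)(7) − (-4)(7) = -21
V_6→V_1: (-4)(-3) − (9)(7) = -51
Σ = -345
Area = |Σ|/2 = 172.5.

172.5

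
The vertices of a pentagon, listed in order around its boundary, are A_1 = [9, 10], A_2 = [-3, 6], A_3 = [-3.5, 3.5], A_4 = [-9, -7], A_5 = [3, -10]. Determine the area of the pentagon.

190.75

Apply the surveyor's formula: 2A = Σ (x_i·y_{i+1} − x_{i+1}·y_i), indices taken mod 5.
Σ = (84) + (10.5) + (56) + (111) + (120) = 381.5
Area = |Σ|/2 = 190.75.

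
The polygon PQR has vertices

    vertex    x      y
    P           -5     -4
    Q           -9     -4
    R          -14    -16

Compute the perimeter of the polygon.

|PQ| = √((-4)² + (0)²) = √16 = 4
|QR| = √((-5)² + (-12)²) = √169 = 13
|RP| = √((9)² + (12)²) = √225 = 15
Perimeter = 4 + 13 + 15 = 32.

32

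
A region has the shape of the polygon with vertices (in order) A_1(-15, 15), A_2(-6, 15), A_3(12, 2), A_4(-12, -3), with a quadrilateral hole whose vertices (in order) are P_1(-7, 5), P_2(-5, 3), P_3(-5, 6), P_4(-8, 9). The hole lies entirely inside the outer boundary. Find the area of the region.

Outer boundary:
Apply the surveyor's formula: 2A = Σ (x_i·y_{i+1} − x_{i+1}·y_i), indices taken mod 4.
Σ = (-135) + (-192) + (-12) + (-225) = -564
Area = |Σ|/2 = 282.
Hole:
Apply the shoelace (surveyor's) formula: 2A = Σ (x_i·y_{i+1} − x_{i+1}·y_i), indices taken mod 4.
Σ = (4) + (-15) + (3) + (23) = 15
Area = |Σ|/2 = 7.5.
Net area = 282 − 7.5 = 274.5.

274.5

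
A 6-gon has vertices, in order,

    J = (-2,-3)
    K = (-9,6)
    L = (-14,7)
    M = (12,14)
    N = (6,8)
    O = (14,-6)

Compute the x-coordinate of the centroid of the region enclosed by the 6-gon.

481/244

Apply the shoelace formula. First the cross-terms c_i = x_i·y_{i+1} − x_{i+1}·y_i:
  -39, 21, -280, 12, -148, -54  ⇒  2A = -488, A = -244.
Then Σ (x_i + x_{i+1})·c_i = -2886, so x̄ = -2886 / (6·(-244)) = 481/244.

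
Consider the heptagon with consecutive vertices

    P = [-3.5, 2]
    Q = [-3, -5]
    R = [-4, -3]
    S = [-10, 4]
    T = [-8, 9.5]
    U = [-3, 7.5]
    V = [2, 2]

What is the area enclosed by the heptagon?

69

Apply the surveyor's formula: 2A = Σ (x_i·y_{i+1} − x_{i+1}·y_i), indices taken mod 7.
P→Q: (-3.5)(-5) − (-3)(2) = 23.5
Q→R: (-3)(-3) − (-4)(-5) = -11
R→S: (-4)(4) − (-10)(-3) = -46
S→T: (-10)(9.5) − (-8)(4) = -63
T→U: (-8)(7.5) − (-3)(9.5) = -31.5
U→V: (-3)(2) − (2)(7.5) = -21
V→P: (2)(2) − (-3.5)(2) = 11
Σ = -138
Area = |Σ|/2 = 69.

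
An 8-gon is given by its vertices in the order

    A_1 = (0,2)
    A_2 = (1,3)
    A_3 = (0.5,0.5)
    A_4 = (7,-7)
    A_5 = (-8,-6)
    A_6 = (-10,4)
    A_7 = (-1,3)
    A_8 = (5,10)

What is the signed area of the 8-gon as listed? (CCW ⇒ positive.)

-120.5

Σ = (-2) + (-1) + (-7) + (-98) + (-92) + (-26) + (-25) + (10) = -241
Signed area = Σ/2 = -120.5 (negative ⇒ clockwise traversal).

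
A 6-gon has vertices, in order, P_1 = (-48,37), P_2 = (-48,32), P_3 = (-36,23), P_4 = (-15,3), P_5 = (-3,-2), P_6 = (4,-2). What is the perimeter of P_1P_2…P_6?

134

|P_1P_2| = √((0)² + (-5)²) = √25 = 5
|P_2P_3| = √((12)² + (-9)²) = √225 = 15
|P_3P_4| = √((21)² + (-20)²) = √841 = 29
|P_4P_5| = √((12)² + (-5)²) = √169 = 13
|P_5P_6| = √((7)² + (0)²) = √49 = 7
|P_6P_1| = √((-52)² + (39)²) = √4225 = 65
Perimeter = 5 + 15 + 29 + 13 + 7 + 65 = 134.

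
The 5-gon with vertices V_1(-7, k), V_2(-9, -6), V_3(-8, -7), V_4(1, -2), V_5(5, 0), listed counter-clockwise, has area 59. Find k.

Write out the shoelace sum; only the two edges meeting at V_1 involve k:
2·Area = [(5·k − (-7)·0) + ((-7)·(-6) − (-9)·k)] + 48
       = 14·k + 90 = 118
⇒ k = 2.

2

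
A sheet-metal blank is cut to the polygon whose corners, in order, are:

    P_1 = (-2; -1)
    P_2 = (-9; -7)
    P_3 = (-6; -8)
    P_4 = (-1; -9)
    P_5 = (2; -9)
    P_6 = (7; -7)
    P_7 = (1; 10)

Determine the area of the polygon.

126.5

Cross-terms: 5, 30, 46, 27, 49, 77, 19  ⇒  Σ = 253
Area = |Σ|/2 = 126.5.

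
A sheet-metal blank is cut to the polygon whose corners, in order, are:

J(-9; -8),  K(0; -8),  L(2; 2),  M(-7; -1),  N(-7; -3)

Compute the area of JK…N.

Apply Gauss's area formula: 2A = Σ (x_i·y_{i+1} − x_{i+1}·y_i), indices taken mod 5.
Σ = (72) + (16) + (12) + (14) + (29) = 143
Area = |Σ|/2 = 71.5.

71.5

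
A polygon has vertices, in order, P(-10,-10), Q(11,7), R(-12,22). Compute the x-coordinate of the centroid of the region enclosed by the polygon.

-11/3

Apply the shoelace (surveyor's) formula. First the cross-terms c_i = x_i·y_{i+1} − x_{i+1}·y_i:
  40, 326, 340  ⇒  2A = 706, A = 353.
Then Σ (x_i + x_{i+1})·c_i = -7766, so x̄ = -7766 / (6·353) = -11/3.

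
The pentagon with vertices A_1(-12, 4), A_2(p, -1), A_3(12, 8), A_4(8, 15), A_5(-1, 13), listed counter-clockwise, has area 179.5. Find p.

The doubled signed area Σ (x_i y_{i+1} − x_{i+1} y_i) is linear in p.
With p=0 it equals 411; the coefficient of p is 4 (from the two edges through A_2).
So 4·p + 411 = 2·179.5 = 359 ⇒ p = -13.

-13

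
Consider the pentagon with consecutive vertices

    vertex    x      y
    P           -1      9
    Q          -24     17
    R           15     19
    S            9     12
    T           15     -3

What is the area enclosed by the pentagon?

289

Σ = (199) + (-711) + (9) + (-207) + (132) = -578
Area = |Σ|/2 = 289.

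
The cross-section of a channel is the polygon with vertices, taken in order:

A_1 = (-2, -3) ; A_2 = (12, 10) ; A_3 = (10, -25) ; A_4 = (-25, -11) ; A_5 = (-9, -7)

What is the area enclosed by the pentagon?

515

Apply Gauss's area formula: 2A = Σ (x_i·y_{i+1} − x_{i+1}·y_i), indices taken mod 5.
Σ = (16) + (-400) + (-735) + (76) + (13) = -1030
Area = |Σ|/2 = 515.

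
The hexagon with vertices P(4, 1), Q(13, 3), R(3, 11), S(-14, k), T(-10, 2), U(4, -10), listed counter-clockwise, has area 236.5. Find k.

6

Write out the shoelace sum; only the two edges meeting at S involve k:
2·Area = [(3·k − (-14)·11) + ((-14)·2 − (-10)·k)] + 269
       = 13·k + 395 = 473
⇒ k = 6.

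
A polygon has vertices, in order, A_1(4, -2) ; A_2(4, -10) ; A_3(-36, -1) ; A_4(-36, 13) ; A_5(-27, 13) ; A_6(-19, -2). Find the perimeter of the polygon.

|A_1A_2| = √((0)² + (-8)²) = √64 = 8
|A_2A_3| = √((-40)² + (9)²) = √1681 = 41
|A_3A_4| = √((0)² + (14)²) = √196 = 14
|A_4A_5| = √((9)² + (0)²) = √81 = 9
|A_5A_6| = √((8)² + (-15)²) = √289 = 17
|A_6A_1| = √((23)² + (0)²) = √529 = 23
Perimeter = 8 + 41 + 14 + 9 + 17 + 23 = 112.

112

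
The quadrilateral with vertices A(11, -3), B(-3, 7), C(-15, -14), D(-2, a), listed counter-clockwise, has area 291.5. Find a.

-15

The doubled signed area Σ (x_i y_{i+1} − x_{i+1} y_i) is linear in a.
With a=0 it equals 193; the coefficient of a is -26 (from the two edges through D).
So -26·a + 193 = 2·291.5 = 583 ⇒ a = -15.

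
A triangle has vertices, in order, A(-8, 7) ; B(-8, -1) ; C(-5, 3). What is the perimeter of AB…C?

18

|AB| = √((0)² + (-8)²) = √64 = 8
|BC| = √((3)² + (4)²) = √25 = 5
|CA| = √((-3)² + (4)²) = √25 = 5
Perimeter = 8 + 5 + 5 = 18.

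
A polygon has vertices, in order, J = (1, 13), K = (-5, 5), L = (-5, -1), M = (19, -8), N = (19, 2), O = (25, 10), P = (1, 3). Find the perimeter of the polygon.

|JK| = √((-6)² + (-8)²) = √100 = 10
|KL| = √((0)² + (-6)²) = √36 = 6
|LM| = √((24)² + (-7)²) = √625 = 25
|MN| = √((0)² + (10)²) = √100 = 10
|NO| = √((6)² + (8)²) = √100 = 10
|OP| = √((-24)² + (-7)²) = √625 = 25
|PJ| = √((0)² + (10)²) = √100 = 10
Perimeter = 10 + 6 + 25 + 10 + 10 + 25 + 10 = 96.

96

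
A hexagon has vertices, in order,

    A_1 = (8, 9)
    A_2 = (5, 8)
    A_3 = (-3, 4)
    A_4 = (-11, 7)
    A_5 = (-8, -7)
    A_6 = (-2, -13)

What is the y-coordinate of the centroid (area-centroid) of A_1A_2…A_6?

Apply the surveyor's formula. First the cross-terms c_i = x_i·y_{i+1} − x_{i+1}·y_i:
  19, 44, 23, 133, 90, 86  ⇒  2A = 395, A = 197.5.
Then Σ (y_i + y_{i+1})·c_i = -1040, so ȳ = -1040 / (6·197.5) = -208/237.

-208/237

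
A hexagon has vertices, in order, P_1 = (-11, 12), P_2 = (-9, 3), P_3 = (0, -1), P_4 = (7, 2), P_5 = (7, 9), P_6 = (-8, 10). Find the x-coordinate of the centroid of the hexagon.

Apply the surveyor's formula. First the cross-terms c_i = x_i·y_{i+1} − x_{i+1}·y_i:
  75, 9, 7, 49, 142, 14  ⇒  2A = 296, A = 148.
Then Σ (x_i + x_{i+1})·c_i = -1254, so x̄ = -1254 / (6·148) = -209/148.

-209/148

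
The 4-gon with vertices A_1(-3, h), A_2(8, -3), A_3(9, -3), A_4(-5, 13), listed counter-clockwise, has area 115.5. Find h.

-6

The doubled signed area Σ (x_i y_{i+1} − x_{i+1} y_i) is linear in h.
With h=0 it equals 153; the coefficient of h is -13 (from the two edges through A_1).
So -13·h + 153 = 2·115.5 = 231 ⇒ h = -6.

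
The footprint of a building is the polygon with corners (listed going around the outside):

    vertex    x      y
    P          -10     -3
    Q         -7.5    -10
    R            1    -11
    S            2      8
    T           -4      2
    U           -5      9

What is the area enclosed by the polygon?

157.5

Apply Gauss's area formula: 2A = Σ (x_i·y_{i+1} − x_{i+1}·y_i), indices taken mod 6.
Σ = (77.5) + (92.5) + (30) + (36) + (-26) + (105) = 315
Area = |Σ|/2 = 157.5.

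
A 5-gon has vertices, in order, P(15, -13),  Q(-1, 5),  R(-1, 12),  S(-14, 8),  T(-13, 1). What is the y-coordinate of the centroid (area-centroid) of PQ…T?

91/81

Apply the surveyor's formula. First the cross-terms c_i = x_i·y_{i+1} − x_{i+1}·y_i:
  62, -7, 160, 90, 154  ⇒  2A = 459, A = 229.5.
Then Σ (y_i + y_{i+1})·c_i = 1547, so ȳ = 1547 / (6·229.5) = 91/81.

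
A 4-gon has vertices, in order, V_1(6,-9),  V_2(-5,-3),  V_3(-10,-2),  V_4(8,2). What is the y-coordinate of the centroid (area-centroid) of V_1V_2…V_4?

Apply the surveyor's formula. First the cross-terms c_i = x_i·y_{i+1} − x_{i+1}·y_i:
  -63, -20, -4, -84  ⇒  2A = -171, A = -85.5.
Then Σ (y_i + y_{i+1})·c_i = 1444, so ȳ = 1444 / (6·(-85.5)) = -76/27.

-76/27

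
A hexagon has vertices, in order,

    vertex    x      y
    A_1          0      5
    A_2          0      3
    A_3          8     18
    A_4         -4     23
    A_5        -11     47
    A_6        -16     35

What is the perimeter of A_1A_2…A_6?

|A_1A_2| = √((0)² + (-2)²) = √4 = 2
|A_2A_3| = √((8)² + (15)²) = √289 = 17
|A_3A_4| = √((-12)² + (5)²) = √169 = 13
|A_4A_5| = √((-7)² + (24)²) = √625 = 25
|A_5A_6| = √((-5)² + (-12)²) = √169 = 13
|A_6A_1| = √((16)² + (-30)²) = √1156 = 34
Perimeter = 2 + 17 + 13 + 25 + 13 + 34 = 104.

104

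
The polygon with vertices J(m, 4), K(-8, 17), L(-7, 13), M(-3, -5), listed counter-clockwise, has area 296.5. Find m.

22

The doubled signed area Σ (x_i y_{i+1} − x_{i+1} y_i) is linear in m.
With m=0 it equals 109; the coefficient of m is 22 (from the two edges through J).
So 22·m + 109 = 2·296.5 = 593 ⇒ m = 22.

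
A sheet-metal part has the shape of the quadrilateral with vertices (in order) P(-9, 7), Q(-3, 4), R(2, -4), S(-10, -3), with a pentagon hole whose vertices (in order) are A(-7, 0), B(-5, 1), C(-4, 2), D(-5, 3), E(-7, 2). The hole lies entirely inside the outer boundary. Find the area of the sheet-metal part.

72

Outer boundary:
Apply the shoelace formula: 2A = Σ (x_i·y_{i+1} − x_{i+1}·y_i), indices taken mod 4.
Cross-terms: -15, 4, -46, -97  ⇒  Σ = -154
Area = |Σ|/2 = 77.
Hole:
A→B: (-7)(1) − (-5)(0) = -7
B→C: (-5)(2) − (-4)(1) = -6
C→D: (-4)(3) − (-5)(2) = -2
D→E: (-5)(2) − (-7)(3) = 11
E→A: (-7)(0) − (-7)(2) = 14
Σ = 10
Area = |Σ|/2 = 5.
Net area = 77 − 5 = 72.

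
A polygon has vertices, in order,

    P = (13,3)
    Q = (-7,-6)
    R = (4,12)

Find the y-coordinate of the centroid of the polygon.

3

Apply the shoelace (surveyor's) formula. First the cross-terms c_i = x_i·y_{i+1} − x_{i+1}·y_i:
  -57, -60, -144  ⇒  2A = -261, A = -130.5.
Then Σ (y_i + y_{i+1})·c_i = -2349, so ȳ = -2349 / (6·(-130.5)) = 3.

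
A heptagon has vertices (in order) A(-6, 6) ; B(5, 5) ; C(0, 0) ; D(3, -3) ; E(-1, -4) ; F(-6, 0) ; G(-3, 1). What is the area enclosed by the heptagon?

58.5

A→B: (-6)(5) − (5)(6) = -60
B→C: (5)(0) − (0)(5) = 0
C→D: (0)(-3) − (3)(0) = 0
D→E: (3)(-4) − (-1)(-3) = -15
E→F: (-1)(0) − (-6)(-4) = -24
F→G: (-6)(1) − (-3)(0) = -6
G→A: (-3)(6) − (-6)(1) = -12
Σ = -117
Area = |Σ|/2 = 58.5.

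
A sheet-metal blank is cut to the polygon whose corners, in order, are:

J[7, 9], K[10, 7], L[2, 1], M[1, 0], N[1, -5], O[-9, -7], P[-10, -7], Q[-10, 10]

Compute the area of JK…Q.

220

Apply the shoelace (surveyor's) formula: 2A = Σ (x_i·y_{i+1} − x_{i+1}·y_i), indices taken mod 8.
Cross-terms: -41, -4, -1, -5, -52, -7, -170, -160  ⇒  Σ = -440
Area = |Σ|/2 = 220.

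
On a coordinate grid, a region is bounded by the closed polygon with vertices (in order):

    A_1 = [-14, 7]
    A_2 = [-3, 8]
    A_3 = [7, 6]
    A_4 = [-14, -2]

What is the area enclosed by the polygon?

Σ = (-91) + (-74) + (70) + (-126) = -221
Area = |Σ|/2 = 110.5.

110.5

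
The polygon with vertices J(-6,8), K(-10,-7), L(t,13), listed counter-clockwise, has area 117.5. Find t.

Write out the shoelace sum; only the two edges meeting at L involve t:
2·Area = [((-10)·13 − t·(-7)) + (t·8 − (-6)·13)] + 122
       = 15·t + 70 = 235
⇒ t = 11.

11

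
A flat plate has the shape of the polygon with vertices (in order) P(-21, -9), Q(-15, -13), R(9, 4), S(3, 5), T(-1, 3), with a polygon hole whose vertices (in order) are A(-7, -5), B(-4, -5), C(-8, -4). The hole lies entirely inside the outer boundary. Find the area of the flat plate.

Outer boundary:
Apply the shoelace formula: 2A = Σ (x_i·y_{i+1} − x_{i+1}·y_i), indices taken mod 5.
Σ = (138) + (57) + (33) + (14) + (72) = 314
Area = |Σ|/2 = 157.
Hole:
Apply Gauss's area formula: 2A = Σ (x_i·y_{i+1} − x_{i+1}·y_i), indices taken mod 3.
Σ = (15) + (-24) + (12) = 3
Area = |Σ|/2 = 1.5.
Net area = 157 − 1.5 = 155.5.

155.5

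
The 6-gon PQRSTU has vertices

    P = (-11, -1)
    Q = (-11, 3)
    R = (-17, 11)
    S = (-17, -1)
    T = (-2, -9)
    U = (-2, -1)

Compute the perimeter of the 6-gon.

60

|PQ| = √((0)² + (4)²) = √16 = 4
|QR| = √((-6)² + (8)²) = √100 = 10
|RS| = √((0)² + (-12)²) = √144 = 12
|ST| = √((15)² + (-8)²) = √289 = 17
|TU| = √((0)² + (8)²) = √64 = 8
|UP| = √((-9)² + (0)²) = √81 = 9
Perimeter = 4 + 10 + 12 + 17 + 8 + 9 = 60.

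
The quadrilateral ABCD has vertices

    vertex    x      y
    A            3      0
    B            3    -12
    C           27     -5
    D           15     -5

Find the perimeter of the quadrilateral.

|AB| = √((0)² + (-12)²) = √144 = 12
|BC| = √((24)² + (7)²) = √625 = 25
|CD| = √((-12)² + (0)²) = √144 = 12
|DA| = √((-12)² + (5)²) = √169 = 13
Perimeter = 12 + 25 + 12 + 13 = 62.

62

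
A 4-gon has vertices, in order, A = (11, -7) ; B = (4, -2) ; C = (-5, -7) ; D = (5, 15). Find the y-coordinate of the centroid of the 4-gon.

2

Apply the shoelace formula. First the cross-terms c_i = x_i·y_{i+1} − x_{i+1}·y_i:
  6, -38, -40, -200  ⇒  2A = -272, A = -136.
Then Σ (y_i + y_{i+1})·c_i = -1632, so ȳ = -1632 / (6·(-136)) = 2.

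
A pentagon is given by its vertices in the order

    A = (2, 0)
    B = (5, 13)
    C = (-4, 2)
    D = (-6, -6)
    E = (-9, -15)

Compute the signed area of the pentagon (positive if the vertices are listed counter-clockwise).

95

A→B: (2)(13) − (5)(0) = 26
B→C: (5)(2) − (-4)(13) = 62
C→D: (-4)(-6) − (-6)(2) = 36
D→E: (-6)(-15) − (-9)(-6) = 36
E→A: (-9)(0) − (2)(-15) = 30
Σ = 190
Signed area = Σ/2 = 95 (positive ⇒ counter-clockwise traversal).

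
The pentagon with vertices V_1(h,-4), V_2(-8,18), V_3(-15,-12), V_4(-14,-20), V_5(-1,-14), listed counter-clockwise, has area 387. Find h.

The doubled signed area Σ (x_i y_{i+1} − x_{i+1} y_i) is linear in h.
With h=0 it equals 646; the coefficient of h is 32 (from the two edges through V_1).
So 32·h + 646 = 2·387 = 774 ⇒ h = 4.

4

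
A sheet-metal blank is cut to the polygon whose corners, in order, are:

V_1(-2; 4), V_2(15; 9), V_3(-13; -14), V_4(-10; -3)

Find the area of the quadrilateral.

159

Apply the shoelace formula: 2A = Σ (x_i·y_{i+1} − x_{i+1}·y_i), indices taken mod 4.
Σ = (-78) + (-93) + (-101) + (-46) = -318
Area = |Σ|/2 = 159.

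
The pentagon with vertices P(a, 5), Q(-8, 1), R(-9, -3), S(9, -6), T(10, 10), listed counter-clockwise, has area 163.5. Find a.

Write out the shoelace sum; only the two edges meeting at P involve a:
2·Area = [(10·5 − a·10) + (a·1 − (-8)·5)] + 264
       = -9·a + 354 = 327
⇒ a = 3.

3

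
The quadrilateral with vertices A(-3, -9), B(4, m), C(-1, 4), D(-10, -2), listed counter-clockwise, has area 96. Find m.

-7

The doubled signed area Σ (x_i y_{i+1} − x_{i+1} y_i) is linear in m.
With m=0 it equals 178; the coefficient of m is -2 (from the two edges through B).
So -2·m + 178 = 2·96 = 192 ⇒ m = -7.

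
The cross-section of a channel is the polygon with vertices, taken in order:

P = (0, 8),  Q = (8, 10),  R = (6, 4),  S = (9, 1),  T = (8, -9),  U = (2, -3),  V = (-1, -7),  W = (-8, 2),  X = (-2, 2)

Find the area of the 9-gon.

160

Apply the surveyor's formula: 2A = Σ (x_i·y_{i+1} − x_{i+1}·y_i), indices taken mod 9.
Σ = (-64) + (-28) + (-30) + (-89) + (-6) + (-17) + (-58) + (-12) + (-16) = -320
Area = |Σ|/2 = 160.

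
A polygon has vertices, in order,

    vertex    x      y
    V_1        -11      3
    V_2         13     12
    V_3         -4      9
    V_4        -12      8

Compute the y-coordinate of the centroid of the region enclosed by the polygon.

1382/183

Apply the shoelace (surveyor's) formula. First the cross-terms c_i = x_i·y_{i+1} − x_{i+1}·y_i:
  -171, 165, 76, 52  ⇒  2A = 122, A = 61.
Then Σ (y_i + y_{i+1})·c_i = 2764, so ȳ = 2764 / (6·61) = 1382/183.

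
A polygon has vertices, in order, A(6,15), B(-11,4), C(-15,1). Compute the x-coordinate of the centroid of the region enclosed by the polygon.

Apply the shoelace formula. First the cross-terms c_i = x_i·y_{i+1} − x_{i+1}·y_i:
  189, 49, -231  ⇒  2A = 7, A = 3.5.
Then Σ (x_i + x_{i+1})·c_i = -140, so x̄ = -140 / (6·3.5) = -20/3.

-20/3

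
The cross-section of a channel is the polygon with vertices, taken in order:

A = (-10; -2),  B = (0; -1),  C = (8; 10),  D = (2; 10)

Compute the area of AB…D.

87

Apply the surveyor's formula: 2A = Σ (x_i·y_{i+1} − x_{i+1}·y_i), indices taken mod 4.
Cross-terms: 10, 8, 60, 96  ⇒  Σ = 174
Area = |Σ|/2 = 87.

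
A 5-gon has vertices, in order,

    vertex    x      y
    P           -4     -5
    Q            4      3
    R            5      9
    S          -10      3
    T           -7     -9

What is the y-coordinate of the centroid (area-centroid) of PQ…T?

Apply the shoelace formula. First the cross-terms c_i = x_i·y_{i+1} − x_{i+1}·y_i:
  8, 21, 105, 111, -1  ⇒  2A = 244, A = 122.
Then Σ (y_i + y_{i+1})·c_i = 844, so ȳ = 844 / (6·122) = 211/183.

211/183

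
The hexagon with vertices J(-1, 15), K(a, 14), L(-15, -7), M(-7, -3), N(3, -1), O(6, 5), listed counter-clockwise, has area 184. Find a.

Write out the shoelace sum; only the two edges meeting at K involve a:
2·Area = [((-1)·14 − a·15) + (a·(-7) − (-15)·14)] + 128
       = -22·a + 324 = 368
⇒ a = -2.

-2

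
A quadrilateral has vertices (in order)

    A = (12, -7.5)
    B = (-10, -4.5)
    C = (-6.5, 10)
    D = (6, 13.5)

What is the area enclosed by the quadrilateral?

306.5

Apply Gauss's area formula: 2A = Σ (x_i·y_{i+1} − x_{i+1}·y_i), indices taken mod 4.
Σ = (-129) + (-129.25) + (-147.75) + (-207) = -613
Area = |Σ|/2 = 306.5.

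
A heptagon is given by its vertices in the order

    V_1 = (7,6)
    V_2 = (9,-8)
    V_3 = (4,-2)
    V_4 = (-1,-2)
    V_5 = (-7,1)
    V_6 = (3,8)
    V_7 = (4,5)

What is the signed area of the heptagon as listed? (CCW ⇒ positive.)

Apply the surveyor's formula: 2A = Σ (x_i·y_{i+1} − x_{i+1}·y_i), indices taken mod 7.
Σ = (-110) + (14) + (-10) + (-15) + (-59) + (-17) + (-11) = -208
Signed area = Σ/2 = -104 (negative ⇒ clockwise traversal).

-104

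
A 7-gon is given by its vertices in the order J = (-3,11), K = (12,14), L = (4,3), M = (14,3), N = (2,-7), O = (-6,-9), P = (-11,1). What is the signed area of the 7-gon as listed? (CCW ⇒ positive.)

J→K: (-3)(14) − (12)(11) = -174
K→L: (12)(3) − (4)(14) = -20
L→M: (4)(3) − (14)(3) = -30
M→N: (14)(-7) − (2)(3) = -104
N→O: (2)(-9) − (-6)(-7) = -60
O→P: (-6)(1) − (-11)(-9) = -105
P→J: (-11)(11) − (-3)(1) = -118
Σ = -611
Signed area = Σ/2 = -305.5 (negative ⇒ clockwise traversal).

-305.5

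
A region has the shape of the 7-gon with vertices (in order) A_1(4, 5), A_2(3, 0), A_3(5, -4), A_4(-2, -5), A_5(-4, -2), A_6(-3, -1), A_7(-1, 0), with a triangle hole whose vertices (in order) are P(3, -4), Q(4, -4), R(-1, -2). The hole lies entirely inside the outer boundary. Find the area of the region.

Outer boundary:
Apply the shoelace formula: 2A = Σ (x_i·y_{i+1} − x_{i+1}·y_i), indices taken mod 7.
A_1→A_2: (4)(0) − (3)(5) = -15
A_2→A_3: (3)(-4) − (5)(0) = -12
A_3→A_4: (5)(-5) − (-2)(-4) = -33
A_4→A_5: (-2)(-2) − (-4)(-5) = -16
A_5→A_6: (-4)(-1) − (-3)(-2) = -2
A_6→A_7: (-3)(0) − (-1)(-1) = -1
A_7→A_1: (-1)(5) − (4)(0) = -5
Σ = -84
Area = |Σ|/2 = 42.
Hole:
Σ = (4) + (-12) + (10) = 2
Area = |Σ|/2 = 1.
Net area = 42 − 1 = 41.

41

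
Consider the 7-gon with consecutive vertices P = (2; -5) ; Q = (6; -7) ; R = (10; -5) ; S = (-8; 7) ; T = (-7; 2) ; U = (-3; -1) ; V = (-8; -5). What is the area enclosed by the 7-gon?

94.5

Σ = (16) + (40) + (30) + (33) + (13) + (7) + (50) = 189
Area = |Σ|/2 = 94.5.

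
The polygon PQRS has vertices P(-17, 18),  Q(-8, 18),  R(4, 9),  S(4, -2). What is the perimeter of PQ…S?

64

|PQ| = √((9)² + (0)²) = √81 = 9
|QR| = √((12)² + (-9)²) = √225 = 15
|RS| = √((0)² + (-11)²) = √121 = 11
|SP| = √((-21)² + (20)²) = √841 = 29
Perimeter = 9 + 15 + 11 + 29 = 64.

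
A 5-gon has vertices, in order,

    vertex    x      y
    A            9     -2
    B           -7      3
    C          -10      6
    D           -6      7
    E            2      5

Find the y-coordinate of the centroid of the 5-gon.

202/63

Apply Gauss's area formula. First the cross-terms c_i = x_i·y_{i+1} − x_{i+1}·y_i:
  13, -12, -34, -44, -49  ⇒  2A = -126, A = -63.
Then Σ (y_i + y_{i+1})·c_i = -1212, so ȳ = -1212 / (6·(-63)) = 202/63.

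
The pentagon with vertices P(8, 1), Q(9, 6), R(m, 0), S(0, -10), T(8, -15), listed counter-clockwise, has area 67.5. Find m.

The doubled signed area Σ (x_i y_{i+1} − x_{i+1} y_i) is linear in m.
With m=0 it equals 247; the coefficient of m is -16 (from the two edges through R).
So -16·m + 247 = 2·67.5 = 135 ⇒ m = 7.

7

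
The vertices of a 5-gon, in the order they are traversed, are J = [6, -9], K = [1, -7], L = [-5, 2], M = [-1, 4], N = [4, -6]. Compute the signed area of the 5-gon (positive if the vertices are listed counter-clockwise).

-47

Apply the surveyor's formula: 2A = Σ (x_i·y_{i+1} − x_{i+1}·y_i), indices taken mod 5.
J→K: (6)(-7) − (1)(-9) = -33
K→L: (1)(2) − (-5)(-7) = -33
L→M: (-5)(4) − (-1)(2) = -18
M→N: (-1)(-6) − (4)(4) = -10
N→J: (4)(-9) − (6)(-6) = 0
Σ = -94
Signed area = Σ/2 = -47 (negative ⇒ clockwise traversal).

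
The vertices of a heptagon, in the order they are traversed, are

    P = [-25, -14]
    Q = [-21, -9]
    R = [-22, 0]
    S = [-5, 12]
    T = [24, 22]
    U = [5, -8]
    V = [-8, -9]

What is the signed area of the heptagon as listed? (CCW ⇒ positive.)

Σ = (-69) + (-198) + (-264) + (-398) + (-302) + (-109) + (-113) = -1453
Signed area = Σ/2 = -726.5 (negative ⇒ clockwise traversal).

-726.5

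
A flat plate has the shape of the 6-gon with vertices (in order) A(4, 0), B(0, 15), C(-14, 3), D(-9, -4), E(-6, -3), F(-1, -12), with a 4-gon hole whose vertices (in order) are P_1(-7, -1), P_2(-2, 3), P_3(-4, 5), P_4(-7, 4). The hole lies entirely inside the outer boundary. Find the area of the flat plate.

Outer boundary:
Apply the shoelace formula: 2A = Σ (x_i·y_{i+1} − x_{i+1}·y_i), indices taken mod 6.
Σ = (60) + (210) + (83) + (3) + (69) + (48) = 473
Area = |Σ|/2 = 236.5.
Hole:
Apply the shoelace (surveyor's) formula: 2A = Σ (x_i·y_{i+1} − x_{i+1}·y_i), indices taken mod 4.
P_1→P_2: (-7)(3) − (-2)(-1) = -23
P_2→P_3: (-2)(5) − (-4)(3) = 2
P_3→P_4: (-4)(4) − (-7)(5) = 19
P_4→P_1: (-7)(-1) − (-7)(4) = 35
Σ = 33
Area = |Σ|/2 = 16.5.
Net area = 236.5 − 16.5 = 220.

220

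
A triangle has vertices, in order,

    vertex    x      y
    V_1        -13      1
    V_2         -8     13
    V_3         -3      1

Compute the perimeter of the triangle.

|V_1V_2| = √((5)² + (12)²) = √169 = 13
|V_2V_3| = √((5)² + (-12)²) = √169 = 13
|V_3V_1| = √((-10)² + (0)²) = √100 = 10
Perimeter = 13 + 13 + 10 = 36.

36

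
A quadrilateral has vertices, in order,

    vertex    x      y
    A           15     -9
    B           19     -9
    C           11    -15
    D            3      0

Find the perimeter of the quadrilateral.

|AB| = √((4)² + (0)²) = √16 = 4
|BC| = √((-8)² + (-6)²) = √100 = 10
|CD| = √((-8)² + (15)²) = √289 = 17
|DA| = √((12)² + (-9)²) = √225 = 15
Perimeter = 4 + 10 + 17 + 15 = 46.

46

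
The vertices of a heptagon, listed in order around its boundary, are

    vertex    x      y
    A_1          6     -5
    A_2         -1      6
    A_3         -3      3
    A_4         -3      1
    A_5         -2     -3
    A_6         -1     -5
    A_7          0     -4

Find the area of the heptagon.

49

Apply Gauss's area formula: 2A = Σ (x_i·y_{i+1} − x_{i+1}·y_i), indices taken mod 7.
A_1→A_2: (6)(6) − (-1)(-5) = 31
A_2→A_3: (-1)(3) − (-3)(6) = 15
A_3→A_4: (-3)(1) − (-3)(3) = 6
A_4→A_5: (-3)(-3) − (-2)(1) = 11
A_5→A_6: (-2)(-5) − (-1)(-3) = 7
A_6→A_7: (-1)(-4) − (0)(-5) = 4
A_7→A_1: (0)(-5) − (6)(-4) = 24
Σ = 98
Area = |Σ|/2 = 49.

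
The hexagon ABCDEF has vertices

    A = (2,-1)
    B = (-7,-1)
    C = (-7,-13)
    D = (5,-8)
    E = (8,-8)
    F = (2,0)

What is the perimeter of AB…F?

48

|AB| = √((-9)² + (0)²) = √81 = 9
|BC| = √((0)² + (-12)²) = √144 = 12
|CD| = √((12)² + (5)²) = √169 = 13
|DE| = √((3)² + (0)²) = √9 = 3
|EF| = √((-6)² + (8)²) = √100 = 10
|FA| = √((0)² + (-1)²) = √1 = 1
Perimeter = 9 + 12 + 13 + 3 + 10 + 1 = 48.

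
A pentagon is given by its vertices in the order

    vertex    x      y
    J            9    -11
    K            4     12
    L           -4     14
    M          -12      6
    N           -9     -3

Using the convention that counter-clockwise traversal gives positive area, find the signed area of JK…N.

308

Apply the shoelace (surveyor's) formula: 2A = Σ (x_i·y_{i+1} − x_{i+1}·y_i), indices taken mod 5.
J→K: (9)(12) − (4)(-11) = 152
K→L: (4)(14) − (-4)(12) = 104
L→M: (-4)(6) − (-12)(14) = 144
M→N: (-12)(-3) − (-9)(6) = 90
N→J: (-9)(-11) − (9)(-3) = 126
Σ = 616
Signed area = Σ/2 = 308 (positive ⇒ counter-clockwise traversal).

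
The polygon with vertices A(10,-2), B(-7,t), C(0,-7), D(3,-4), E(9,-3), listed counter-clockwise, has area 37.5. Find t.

-2

Write out the shoelace sum; only the two edges meeting at B involve t:
2·Area = [(10·t − (-7)·(-2)) + ((-7)·(-7) − 0·t)] + 60
       = 10·t + 95 = 75
⇒ t = -2.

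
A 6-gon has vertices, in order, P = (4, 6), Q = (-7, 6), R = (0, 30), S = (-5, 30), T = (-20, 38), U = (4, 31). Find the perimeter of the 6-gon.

108

|PQ| = √((-11)² + (0)²) = √121 = 11
|QR| = √((7)² + (24)²) = √625 = 25
|RS| = √((-5)² + (0)²) = √25 = 5
|ST| = √((-15)² + (8)²) = √289 = 17
|TU| = √((24)² + (-7)²) = √625 = 25
|UP| = √((0)² + (-25)²) = √625 = 25
Perimeter = 11 + 25 + 5 + 17 + 25 + 25 = 108.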